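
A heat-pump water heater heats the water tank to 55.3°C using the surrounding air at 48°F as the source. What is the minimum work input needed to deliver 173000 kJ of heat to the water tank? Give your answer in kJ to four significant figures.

24450 kJ

In absolute terms T_C = 282.04 K and T_H = 328.45 K, so ΔT = 46.41 K.
The reversible limit is COP_HP = T_H/ΔT = 7.077, so W_min = Q_H/COP = Q_H·ΔT/T_H.
W_min = 173000 × 46.41/328.45 = 24450 kJ.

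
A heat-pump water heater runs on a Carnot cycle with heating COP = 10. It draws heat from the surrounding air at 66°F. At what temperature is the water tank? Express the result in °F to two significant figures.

COP_HP = T_H/(T_H − T_C) rearranges to T_H = COP·T_C/(COP − 1).
With T_C = 292.04 K, T_H = 10 × 292.04/9.000 = 324.49 K.
Converting, 324.49 K = 124.41°F.

120 °F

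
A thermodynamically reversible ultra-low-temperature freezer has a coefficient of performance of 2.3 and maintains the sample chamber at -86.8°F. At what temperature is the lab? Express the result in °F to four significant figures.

COP_R = T_C/(T_H − T_C) gives T_H − T_C = T_C/COP.
With T_C = 207.15 K, T_H = 207.15 × (1 + 1/2.3) = 297.22 K.
Converting, 297.22 K = 75.32°F.

75.32 °F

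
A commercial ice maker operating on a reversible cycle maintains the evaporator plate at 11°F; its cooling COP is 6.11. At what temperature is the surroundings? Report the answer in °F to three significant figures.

COP_R = T_C/(T_H − T_C) gives T_H − T_C = T_C/COP.
With T_C = 261.48 K, T_H = 261.48 × (1 + 1/6.11) = 304.28 K.
Converting, 304.28 K = 88.03°F.

88.0 °F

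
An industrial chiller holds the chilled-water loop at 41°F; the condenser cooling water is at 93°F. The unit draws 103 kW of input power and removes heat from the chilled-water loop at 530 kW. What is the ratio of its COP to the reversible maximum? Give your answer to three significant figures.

0.534

COP_actual = Q̇_C/Ẇ = 530.0/103.0 = 5.146.
In absolute terms T_C = 278.15 K and T_H = 307.04 K, so ΔT = 28.89 K.
COP_Carnot = T_C/ΔT = 278.15/28.89 = 9.628.
η_II = COP_actual/COP_Carnot = 5.146/9.628 = 0.5344.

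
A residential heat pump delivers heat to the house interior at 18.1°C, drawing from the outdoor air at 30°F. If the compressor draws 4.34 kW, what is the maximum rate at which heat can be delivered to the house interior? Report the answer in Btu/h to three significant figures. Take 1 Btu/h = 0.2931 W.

In absolute terms T_C = 272.04 K and T_H = 291.25 K, so ΔT = 19.21 K.
COP_Carnot = T_H/ΔT = 291.25/19.21 = 15.16.
Q̇_max = COP_Carnot × Ẇ = 15.16 × 4.340 kW = 65.80 kW = 224500 Btu/h.

224000 Btu/h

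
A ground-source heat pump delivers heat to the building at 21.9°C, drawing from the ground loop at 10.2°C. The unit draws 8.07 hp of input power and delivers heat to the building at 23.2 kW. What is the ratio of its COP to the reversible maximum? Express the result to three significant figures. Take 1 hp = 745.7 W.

0.153

Converting, Q̇_H = 23.20 kW = 31.11 hp, so COP_actual = Q̇_H/Ẇ = 31.11/8.070 = 3.855.
In absolute terms T_C = 283.35 K and T_H = 295.05 K, so ΔT = 11.70 K.
COP_Carnot = T_H/ΔT = 295.05/11.70 = 25.22.
η_II = COP_actual/COP_Carnot = 3.855/25.22 = 0.1529.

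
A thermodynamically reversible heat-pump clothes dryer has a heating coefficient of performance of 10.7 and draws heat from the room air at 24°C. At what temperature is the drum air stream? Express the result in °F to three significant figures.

COP_HP = T_H/(T_H − T_C) rearranges to T_H = COP·T_C/(COP − 1).
With T_C = 297.15 K, T_H = 10.7 × 297.15/9.700 = 327.78 K.
Converting, 327.78 K = 130.34°F.

130 °F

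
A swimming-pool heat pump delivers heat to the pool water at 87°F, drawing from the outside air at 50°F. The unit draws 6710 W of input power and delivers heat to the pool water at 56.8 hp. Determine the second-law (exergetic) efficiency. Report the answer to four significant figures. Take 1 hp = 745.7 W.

0.4272

Converting, Q̇_H = 56.80 hp = 42360 W, so COP_actual = Q̇_H/Ẇ = 42360/6710 = 6.312.
In absolute terms T_C = 283.15 K and T_H = 303.71 K, so ΔT = 20.56 K.
COP_Carnot = T_H/ΔT = 303.71/20.56 = 14.77.
η_II = COP_actual/COP_Carnot = 6.312/14.77 = 0.4272.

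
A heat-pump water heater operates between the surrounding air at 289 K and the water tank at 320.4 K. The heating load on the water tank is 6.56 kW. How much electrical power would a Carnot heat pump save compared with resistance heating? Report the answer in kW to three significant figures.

The reservoir spacing is ΔT = 320.4 − 289 = 31.40 K.
COP_Carnot = T_H/ΔT = 320.40/31.40 = 10.20.
Resistance heating needs Ẇ_res = Q̇_H = 6.560 kW; the reversible heat pump needs only Ẇ_hp = Q̇_H/COP = 0.6429 kW.
Saving = 6.560 − 0.6429 = 5.917 kW.

5.92 kW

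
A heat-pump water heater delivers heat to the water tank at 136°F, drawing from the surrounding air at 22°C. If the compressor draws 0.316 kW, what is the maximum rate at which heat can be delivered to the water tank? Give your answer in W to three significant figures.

In absolute terms T_C = 295.15 K and T_H = 330.93 K, so ΔT = 35.78 K.
COP_Carnot = T_H/ΔT = 330.93/35.78 = 9.250.
Q̇_max = COP_Carnot × Ẇ = 9.250 × 0.3160 kW = 2.923 kW = 2923 W.

2920 W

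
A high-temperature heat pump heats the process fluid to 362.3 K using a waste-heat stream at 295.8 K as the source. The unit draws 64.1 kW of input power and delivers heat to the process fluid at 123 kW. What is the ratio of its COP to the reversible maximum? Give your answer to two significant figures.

0.35

COP_actual = Q̇_H/Ẇ = 123.0/64.10 = 1.919.
The reservoir spacing is ΔT = 362.3 − 295.8 = 66.50 K.
COP_Carnot = T_H/ΔT = 362.30/66.50 = 5.448.
η_II = COP_actual/COP_Carnot = 1.919/5.448 = 0.3522.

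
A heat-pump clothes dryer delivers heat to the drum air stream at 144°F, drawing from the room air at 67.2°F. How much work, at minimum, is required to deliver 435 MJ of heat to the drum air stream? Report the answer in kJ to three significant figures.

In absolute terms T_C = 292.71 K and T_H = 335.37 K, so ΔT = 42.67 K.
The reversible limit is COP_HP = T_H/ΔT = 7.860, so W_min = Q_H/COP = Q_H·ΔT/T_H.
W_min = 435.0 × 42.67/335.37 = 55.34 MJ = 55340 kJ.

55300 kJ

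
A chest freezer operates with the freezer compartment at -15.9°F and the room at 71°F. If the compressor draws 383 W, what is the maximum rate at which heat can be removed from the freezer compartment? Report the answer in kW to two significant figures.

2.0 kW

In absolute terms T_C = 246.54 K and T_H = 294.82 K, so ΔT = 48.28 K.
COP_Carnot = T_C/ΔT = 246.54/48.28 = 5.107.
Q̇_max = COP_Carnot × Ẇ = 5.107 × 383.0 W = 1956 W = 1.956 kW.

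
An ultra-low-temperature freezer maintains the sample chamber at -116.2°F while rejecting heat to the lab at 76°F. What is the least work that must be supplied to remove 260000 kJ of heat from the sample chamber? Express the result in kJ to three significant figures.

In absolute terms T_C = 190.82 K and T_H = 297.59 K, so ΔT = 106.8 K.
The reversible limit is COP_R = T_C/ΔT = 1.787, so W_min = Q_C/COP = Q_C·ΔT/T_C.
W_min = 260000 × 106.8/190.82 = 145500 kJ.

145000 kJ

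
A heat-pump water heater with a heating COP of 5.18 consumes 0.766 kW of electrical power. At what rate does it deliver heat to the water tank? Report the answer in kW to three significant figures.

Q̇_H = COP_HP × Ẇ = 5.18 × 0.7660 = 3.968 kW.

3.97 kW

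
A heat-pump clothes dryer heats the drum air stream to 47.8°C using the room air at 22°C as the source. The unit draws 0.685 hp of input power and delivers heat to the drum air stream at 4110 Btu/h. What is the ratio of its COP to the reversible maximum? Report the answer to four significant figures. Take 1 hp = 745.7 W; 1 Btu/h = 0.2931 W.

Converting, Q̇_H = 4110 Btu/h = 1.615 hp, so COP_actual = Q̇_H/Ẇ = 1.615/0.6850 = 2.358.
In absolute terms T_C = 295.15 K and T_H = 320.95 K, so ΔT = 25.80 K.
COP_Carnot = T_H/ΔT = 320.95/25.80 = 12.44.
η_II = COP_actual/COP_Carnot = 2.358/12.44 = 0.1896.

0.1896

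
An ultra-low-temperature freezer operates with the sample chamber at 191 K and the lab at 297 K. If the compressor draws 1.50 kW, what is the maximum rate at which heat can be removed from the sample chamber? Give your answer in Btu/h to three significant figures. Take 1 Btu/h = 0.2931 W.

9220 Btu/h

The reservoir spacing is ΔT = 297 − 191 = 106.0 K.
COP_Carnot = T_C/ΔT = 191.00/106.0 = 1.802.
Q̇_max = COP_Carnot × Ẇ = 1.802 × 1.500 kW = 2.703 kW = 9222 Btu/h.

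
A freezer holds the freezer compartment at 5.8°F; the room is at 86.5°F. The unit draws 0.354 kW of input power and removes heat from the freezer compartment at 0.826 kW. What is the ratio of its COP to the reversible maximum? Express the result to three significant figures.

0.405

COP_actual = Q̇_C/Ẇ = 0.8260/0.3540 = 2.333.
In absolute terms T_C = 258.59 K and T_H = 303.43 K, so ΔT = 44.83 K.
COP_Carnot = T_C/ΔT = 258.59/44.83 = 5.768.
η_II = COP_actual/COP_Carnot = 2.333/5.768 = 0.4045.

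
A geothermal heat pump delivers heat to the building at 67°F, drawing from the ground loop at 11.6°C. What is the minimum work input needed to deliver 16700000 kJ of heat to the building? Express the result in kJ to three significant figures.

448000 kJ

In absolute terms T_C = 284.75 K and T_H = 292.59 K, so ΔT = 7.844 K.
The reversible limit is COP_HP = T_H/ΔT = 37.30, so W_min = Q_H/COP = Q_H·ΔT/T_H.
W_min = 16700000 × 7.844/292.59 = 447700 kJ.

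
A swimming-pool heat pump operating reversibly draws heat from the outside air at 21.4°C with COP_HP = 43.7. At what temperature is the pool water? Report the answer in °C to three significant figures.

COP_HP = T_H/(T_H − T_C) rearranges to T_H = COP·T_C/(COP − 1).
With T_C = 294.55 K, T_H = 43.7 × 294.55/42.70 = 301.45 K.
Converting, 301.45 K = 28.30°C.

28.3 °C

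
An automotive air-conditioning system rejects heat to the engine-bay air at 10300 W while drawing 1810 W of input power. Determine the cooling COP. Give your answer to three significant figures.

The first law gives Q̇_H = Q̇_C + Ẇ, so the three rates are Q̇_C = 8490, Q̇_H = 10300, Ẇ = 1810 W.
COP_R = Q̇_C/Ẇ = 8490/1810 = 4.691.

4.69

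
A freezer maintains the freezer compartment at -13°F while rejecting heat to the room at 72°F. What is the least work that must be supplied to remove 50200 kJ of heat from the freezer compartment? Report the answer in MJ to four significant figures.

In absolute terms T_C = 248.15 K and T_H = 295.37 K, so ΔT = 47.22 K.
The reversible limit is COP_R = T_C/ΔT = 5.255, so W_min = Q_C/COP = Q_C·ΔT/T_C.
W_min = 50200 × 47.22/248.15 = 9553 kJ = 9.553 MJ.

9.553 MJ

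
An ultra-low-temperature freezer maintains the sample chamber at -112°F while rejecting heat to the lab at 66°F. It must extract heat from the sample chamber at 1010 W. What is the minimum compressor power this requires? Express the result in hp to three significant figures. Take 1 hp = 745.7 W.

0.693 hp

In absolute terms T_C = 193.15 K and T_H = 292.04 K, so ΔT = 98.89 K.
COP_Carnot = T_C/ΔT = 193.15/98.89 = 1.953.
Ẇ_min = Q̇/COP_Carnot = 1010/1.953 = 517.1 W = 0.6934 hp.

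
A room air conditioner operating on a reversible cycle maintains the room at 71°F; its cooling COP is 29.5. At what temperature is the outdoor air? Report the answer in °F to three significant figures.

89.0 °F

COP_R = T_C/(T_H − T_C) gives T_H − T_C = T_C/COP.
With T_C = 294.82 K, T_H = 294.82 × (1 + 1/29.5) = 304.81 K.
Converting, 304.81 K = 88.99°F.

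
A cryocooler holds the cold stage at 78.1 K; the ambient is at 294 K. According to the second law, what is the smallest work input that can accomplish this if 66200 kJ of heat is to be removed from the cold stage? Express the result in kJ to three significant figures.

The reservoir spacing is ΔT = 294 − 78.1 = 215.9 K.
The reversible limit is COP_R = T_C/ΔT = 0.3617, so W_min = Q_C/COP = Q_C·ΔT/T_C.
W_min = 66200 × 215.9/78.10 = 183000 kJ.

183000 kJ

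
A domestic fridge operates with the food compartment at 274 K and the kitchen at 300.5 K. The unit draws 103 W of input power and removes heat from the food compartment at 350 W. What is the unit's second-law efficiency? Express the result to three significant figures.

0.329

COP_actual = Q̇_C/Ẇ = 350.0/103.0 = 3.398.
The reservoir spacing is ΔT = 300.5 − 274 = 26.50 K.
COP_Carnot = T_C/ΔT = 274.00/26.50 = 10.34.
η_II = COP_actual/COP_Carnot = 3.398/10.34 = 0.3286.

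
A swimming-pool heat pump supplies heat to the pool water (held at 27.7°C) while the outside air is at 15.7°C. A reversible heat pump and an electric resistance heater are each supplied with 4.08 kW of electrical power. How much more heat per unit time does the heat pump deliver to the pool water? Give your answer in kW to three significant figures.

In absolute terms T_C = 288.85 K and T_H = 300.85 K, so ΔT = 12.00 K.
COP_Carnot = T_H/ΔT = 300.85/12.00 = 25.07.
The heat pump delivers Q̇_H = COP × Ẇ = 102.3 kW; the resistance heater delivers Ẇ = 4.080 kW.
Extra = (COP − 1)·Ẇ = 98.21 kW.

98.2 kW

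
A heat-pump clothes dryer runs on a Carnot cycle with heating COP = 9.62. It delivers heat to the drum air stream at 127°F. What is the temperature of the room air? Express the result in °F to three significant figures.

COP_HP = T_H/(T_H − T_C) gives T_H − T_C = T_H/COP.
With T_H = 325.93 K, T_C = 325.93 × (1 − 1/9.62) = 292.05 K.
Converting, 292.05 K = 66.02°F.

66.0 °F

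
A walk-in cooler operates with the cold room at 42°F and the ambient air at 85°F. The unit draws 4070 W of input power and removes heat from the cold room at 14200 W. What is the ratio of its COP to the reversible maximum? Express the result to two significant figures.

COP_actual = Q̇_C/Ẇ = 14200/4070 = 3.489.
In absolute terms T_C = 278.71 K and T_H = 302.59 K, so ΔT = 23.89 K.
COP_Carnot = T_C/ΔT = 278.71/23.89 = 11.67.
η_II = COP_actual/COP_Carnot = 3.489/11.67 = 0.2991.

0.30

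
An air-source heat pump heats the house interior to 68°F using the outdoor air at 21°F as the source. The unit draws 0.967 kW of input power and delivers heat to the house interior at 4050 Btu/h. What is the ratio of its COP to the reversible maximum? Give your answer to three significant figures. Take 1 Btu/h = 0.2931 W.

Converting, Q̇_H = 4050 Btu/h = 1.187 kW, so COP_actual = Q̇_H/Ẇ = 1.187/0.9670 = 1.228.
In absolute terms T_C = 267.04 K and T_H = 293.15 K, so ΔT = 26.11 K.
COP_Carnot = T_H/ΔT = 293.15/26.11 = 11.23.
η_II = COP_actual/COP_Carnot = 1.228/11.23 = 0.1093.

0.109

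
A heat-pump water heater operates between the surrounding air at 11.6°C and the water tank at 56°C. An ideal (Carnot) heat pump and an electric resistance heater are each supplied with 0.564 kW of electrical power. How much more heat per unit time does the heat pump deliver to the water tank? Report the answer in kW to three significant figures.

In absolute terms T_C = 284.75 K and T_H = 329.15 K, so ΔT = 44.40 K.
COP_Carnot = T_H/ΔT = 329.15/44.40 = 7.413.
The heat pump delivers Q̇_H = COP × Ẇ = 4.181 kW; the resistance heater delivers Ẇ = 0.5640 kW.
Extra = (COP − 1)·Ẇ = 3.617 kW.

3.62 kW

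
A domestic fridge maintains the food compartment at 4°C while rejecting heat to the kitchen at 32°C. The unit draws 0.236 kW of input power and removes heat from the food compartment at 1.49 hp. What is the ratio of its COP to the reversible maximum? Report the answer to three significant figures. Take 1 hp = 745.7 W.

0.476

Converting, Q̇_C = 1.490 hp = 1.111 kW, so COP_actual = Q̇_C/Ẇ = 1.111/0.2360 = 4.708.
In absolute terms T_C = 277.15 K and T_H = 305.15 K, so ΔT = 28.00 K.
COP_Carnot = T_C/ΔT = 277.15/28.00 = 9.898.
η_II = COP_actual/COP_Carnot = 4.708/9.898 = 0.4756.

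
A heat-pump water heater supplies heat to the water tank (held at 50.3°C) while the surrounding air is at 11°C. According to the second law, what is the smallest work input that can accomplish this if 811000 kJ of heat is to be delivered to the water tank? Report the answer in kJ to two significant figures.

In absolute terms T_C = 284.15 K and T_H = 323.45 K, so ΔT = 39.30 K.
The reversible limit is COP_HP = T_H/ΔT = 8.230, so W_min = Q_H/COP = Q_H·ΔT/T_H.
W_min = 811000 × 39.30/323.45 = 98540 kJ.

99000 kJ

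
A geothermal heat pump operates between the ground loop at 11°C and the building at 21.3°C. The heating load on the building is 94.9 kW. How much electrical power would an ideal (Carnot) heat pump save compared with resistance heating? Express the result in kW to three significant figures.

91.6 kW

In absolute terms T_C = 284.15 K and T_H = 294.45 K, so ΔT = 10.30 K.
COP_Carnot = T_H/ΔT = 294.45/10.30 = 28.59.
Resistance heating needs Ẇ_res = Q̇_H = 94.90 kW; the reversible heat pump needs only Ẇ_hp = Q̇_H/COP = 3.320 kW.
Saving = 94.90 − 3.320 = 91.58 kW.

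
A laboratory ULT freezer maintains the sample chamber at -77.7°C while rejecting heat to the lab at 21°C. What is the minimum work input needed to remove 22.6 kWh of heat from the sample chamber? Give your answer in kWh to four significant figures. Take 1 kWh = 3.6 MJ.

11.41 kWh

In absolute terms T_C = 195.45 K and T_H = 294.15 K, so ΔT = 98.70 K.
The reversible limit is COP_R = T_C/ΔT = 1.980, so W_min = Q_C/COP = Q_C·ΔT/T_C.
W_min = 22.60 × 98.70/195.45 = 11.41 kWh.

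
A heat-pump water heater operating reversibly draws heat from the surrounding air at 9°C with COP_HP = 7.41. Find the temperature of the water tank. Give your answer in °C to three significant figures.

COP_HP = T_H/(T_H − T_C) rearranges to T_H = COP·T_C/(COP − 1).
With T_C = 282.15 K, T_H = 7.41 × 282.15/6.410 = 326.17 K.
Converting, 326.17 K = 53.02°C.

53.0 °C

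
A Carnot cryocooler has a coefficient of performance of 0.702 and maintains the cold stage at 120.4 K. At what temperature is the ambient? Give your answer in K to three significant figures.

292 K

COP_R = T_C/(T_H − T_C) gives T_H − T_C = T_C/COP.
With T_C = 120.40 K, T_H = 120.40 × (1 + 1/0.702) = 291.91 K.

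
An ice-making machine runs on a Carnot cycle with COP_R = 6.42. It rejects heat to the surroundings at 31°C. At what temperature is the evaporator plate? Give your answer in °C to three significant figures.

For a Carnot refrigerator COP_R = T_C/(T_H − T_C), so T_C = COP·T_H/(1 + COP).
With T_H = 304.15 K, T_C = 6.42 × 304.15/7.420 = 263.16 K.
Converting, 263.16 K = -9.99°C.

-9.99 °C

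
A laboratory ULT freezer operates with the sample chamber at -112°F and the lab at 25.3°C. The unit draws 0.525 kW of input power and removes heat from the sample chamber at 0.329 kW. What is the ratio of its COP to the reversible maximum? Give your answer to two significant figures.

0.34

COP_actual = Q̇_C/Ẇ = 0.3290/0.5250 = 0.6267.
In absolute terms T_C = 193.15 K and T_H = 298.45 K, so ΔT = 105.3 K.
COP_Carnot = T_C/ΔT = 193.15/105.3 = 1.834.
η_II = COP_actual/COP_Carnot = 0.6267/1.834 = 0.3416.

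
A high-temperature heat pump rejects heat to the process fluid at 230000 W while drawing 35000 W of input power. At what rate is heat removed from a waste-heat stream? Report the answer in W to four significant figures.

195000 W

For a cyclic device the first law requires Q̇_H = Q̇_C + Ẇ.
Q̇_C = Q̇_H − Ẇ = 195000 W.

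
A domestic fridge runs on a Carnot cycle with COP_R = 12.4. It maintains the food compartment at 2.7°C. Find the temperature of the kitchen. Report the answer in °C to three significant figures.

COP_R = T_C/(T_H − T_C) gives T_H − T_C = T_C/COP.
With T_C = 275.85 K, T_H = 275.85 × (1 + 1/12.4) = 298.10 K.
Converting, 298.10 K = 24.95°C.

24.9 °C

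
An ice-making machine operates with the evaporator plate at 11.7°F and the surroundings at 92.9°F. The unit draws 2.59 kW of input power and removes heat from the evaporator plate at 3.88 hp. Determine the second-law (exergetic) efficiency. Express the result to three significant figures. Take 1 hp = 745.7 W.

Converting, Q̇_C = 3.880 hp = 2.893 kW, so COP_actual = Q̇_C/Ẇ = 2.893/2.590 = 1.117.
In absolute terms T_C = 261.87 K and T_H = 306.98 K, so ΔT = 45.11 K.
COP_Carnot = T_C/ΔT = 261.87/45.11 = 5.805.
η_II = COP_actual/COP_Carnot = 1.117/5.805 = 0.1924.

0.192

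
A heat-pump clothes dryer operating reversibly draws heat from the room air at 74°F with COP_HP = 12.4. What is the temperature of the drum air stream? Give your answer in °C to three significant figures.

49.3 °C

COP_HP = T_H/(T_H − T_C) rearranges to T_H = COP·T_C/(COP − 1).
With T_C = 296.48 K, T_H = 12.4 × 296.48/11.40 = 322.49 K.
Converting, 322.49 K = 49.34°C.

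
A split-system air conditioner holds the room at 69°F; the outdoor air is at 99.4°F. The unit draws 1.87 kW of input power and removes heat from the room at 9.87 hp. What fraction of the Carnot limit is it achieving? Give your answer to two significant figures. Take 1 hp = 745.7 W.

0.23

Converting, Q̇_C = 9.870 hp = 7.360 kW, so COP_actual = Q̇_C/Ẇ = 7.360/1.870 = 3.936.
In absolute terms T_C = 293.71 K and T_H = 310.59 K, so ΔT = 16.89 K.
COP_Carnot = T_C/ΔT = 293.71/16.89 = 17.39.
η_II = COP_actual/COP_Carnot = 3.936/17.39 = 0.2263.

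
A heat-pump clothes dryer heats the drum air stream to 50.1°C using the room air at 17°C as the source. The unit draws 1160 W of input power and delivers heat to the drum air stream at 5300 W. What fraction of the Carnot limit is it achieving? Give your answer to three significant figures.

0.468

COP_actual = Q̇_H/Ẇ = 5300/1160 = 4.569.
In absolute terms T_C = 290.15 K and T_H = 323.25 K, so ΔT = 33.10 K.
COP_Carnot = T_H/ΔT = 323.25/33.10 = 9.766.
η_II = COP_actual/COP_Carnot = 4.569/9.766 = 0.4679.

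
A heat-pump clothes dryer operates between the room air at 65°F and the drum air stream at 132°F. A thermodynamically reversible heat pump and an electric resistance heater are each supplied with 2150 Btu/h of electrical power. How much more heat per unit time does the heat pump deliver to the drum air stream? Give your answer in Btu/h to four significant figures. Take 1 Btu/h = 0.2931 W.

16840 Btu/h

In absolute terms T_C = 291.48 K and T_H = 328.71 K, so ΔT = 37.22 K.
COP_Carnot = T_H/ΔT = 328.71/37.22 = 8.831.
The heat pump delivers Q̇_H = COP × Ẇ = 18990 Btu/h; the resistance heater delivers Ẇ = 2150 Btu/h.
Extra = (COP − 1)·Ẇ = 16840 Btu/h.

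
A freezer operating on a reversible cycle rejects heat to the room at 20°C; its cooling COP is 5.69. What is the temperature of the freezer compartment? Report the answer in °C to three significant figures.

-23.8 °C

For a Carnot refrigerator COP_R = T_C/(T_H − T_C), so T_C = COP·T_H/(1 + COP).
With T_H = 293.15 K, T_C = 5.69 × 293.15/6.690 = 249.33 K.
Converting, 249.33 K = -23.82°C.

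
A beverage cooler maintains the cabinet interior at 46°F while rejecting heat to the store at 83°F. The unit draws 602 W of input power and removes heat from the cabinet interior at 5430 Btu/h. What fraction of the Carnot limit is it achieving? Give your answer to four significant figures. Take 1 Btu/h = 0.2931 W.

Converting, Q̇_C = 5430 Btu/h = 1592 W, so COP_actual = Q̇_C/Ẇ = 1592/602.0 = 2.644.
In absolute terms T_C = 280.93 K and T_H = 301.48 K, so ΔT = 20.56 K.
COP_Carnot = T_C/ΔT = 280.93/20.56 = 13.67.
η_II = COP_actual/COP_Carnot = 2.644/13.67 = 0.1934.

0.1934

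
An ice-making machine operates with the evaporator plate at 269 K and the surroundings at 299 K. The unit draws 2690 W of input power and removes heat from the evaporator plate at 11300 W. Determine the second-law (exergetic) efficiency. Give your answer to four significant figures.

COP_actual = Q̇_C/Ẇ = 11300/2690 = 4.201.
The reservoir spacing is ΔT = 299 − 269 = 30.00 K.
COP_Carnot = T_C/ΔT = 269.00/30.00 = 8.967.
η_II = COP_actual/COP_Carnot = 4.201/8.967 = 0.4685.

0.4685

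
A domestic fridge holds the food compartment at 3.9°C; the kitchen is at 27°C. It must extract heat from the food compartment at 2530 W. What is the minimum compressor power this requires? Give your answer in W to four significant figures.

210.9 W

In absolute terms T_C = 277.05 K and T_H = 300.15 K, so ΔT = 23.10 K.
COP_Carnot = T_C/ΔT = 277.05/23.10 = 11.99.
Ẇ_min = Q̇/COP_Carnot = 2530/11.99 = 210.9 W.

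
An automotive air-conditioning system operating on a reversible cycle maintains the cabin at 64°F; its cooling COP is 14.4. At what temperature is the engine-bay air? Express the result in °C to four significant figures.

COP_R = T_C/(T_H − T_C) gives T_H − T_C = T_C/COP.
With T_C = 290.93 K, T_H = 290.93 × (1 + 1/14.4) = 311.13 K.
Converting, 311.13 K = 37.98°C.

37.98 °C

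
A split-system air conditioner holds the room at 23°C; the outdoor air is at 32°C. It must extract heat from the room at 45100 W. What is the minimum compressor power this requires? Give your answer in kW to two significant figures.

1.4 kW

In absolute terms T_C = 296.15 K and T_H = 305.15 K, so ΔT = 9.000 K.
COP_Carnot = T_C/ΔT = 296.15/9.000 = 32.91.
Ẇ_min = Q̇/COP_Carnot = 45100/32.91 = 1371 W = 1.371 kW.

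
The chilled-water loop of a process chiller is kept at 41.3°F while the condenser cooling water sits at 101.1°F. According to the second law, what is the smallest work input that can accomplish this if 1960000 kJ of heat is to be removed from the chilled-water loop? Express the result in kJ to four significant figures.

In absolute terms T_C = 278.32 K and T_H = 311.54 K, so ΔT = 33.22 K.
The reversible limit is COP_R = T_C/ΔT = 8.377, so W_min = Q_C/COP = Q_C·ΔT/T_C.
W_min = 1960000 × 33.22/278.32 = 234000 kJ.

234000 kJ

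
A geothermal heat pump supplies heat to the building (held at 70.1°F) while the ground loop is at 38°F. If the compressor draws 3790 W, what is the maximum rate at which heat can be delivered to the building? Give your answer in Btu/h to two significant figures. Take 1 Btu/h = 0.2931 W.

210000 Btu/h

In absolute terms T_C = 276.48 K and T_H = 294.32 K, so ΔT = 17.83 K.
COP_Carnot = T_H/ΔT = 294.32/17.83 = 16.50.
Q̇_max = COP_Carnot × Ẇ = 16.50 × 3790 W = 62550 W = 213400 Btu/h.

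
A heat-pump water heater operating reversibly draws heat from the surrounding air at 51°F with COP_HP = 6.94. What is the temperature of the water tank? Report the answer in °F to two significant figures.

COP_HP = T_H/(T_H − T_C) rearranges to T_H = COP·T_C/(COP − 1).
With T_C = 283.71 K, T_H = 6.94 × 283.71/5.940 = 331.47 K.
Converting, 331.47 K = 136.97°F.

140 °F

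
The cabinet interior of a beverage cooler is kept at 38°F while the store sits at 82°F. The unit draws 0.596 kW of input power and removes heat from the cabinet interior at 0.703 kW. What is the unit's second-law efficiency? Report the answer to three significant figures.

COP_actual = Q̇_C/Ẇ = 0.7030/0.5960 = 1.180.
In absolute terms T_C = 276.48 K and T_H = 300.93 K, so ΔT = 24.44 K.
COP_Carnot = T_C/ΔT = 276.48/24.44 = 11.31.
η_II = COP_actual/COP_Carnot = 1.180/11.31 = 0.1043.

0.104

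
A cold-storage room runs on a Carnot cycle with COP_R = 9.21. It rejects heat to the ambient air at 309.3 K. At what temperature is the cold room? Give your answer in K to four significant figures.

For a Carnot refrigerator COP_R = T_C/(T_H − T_C), so T_C = COP·T_H/(1 + COP).
With T_H = 309.30 K, T_C = 9.21 × 309.30/10.21 = 279.01 K.

279.0 K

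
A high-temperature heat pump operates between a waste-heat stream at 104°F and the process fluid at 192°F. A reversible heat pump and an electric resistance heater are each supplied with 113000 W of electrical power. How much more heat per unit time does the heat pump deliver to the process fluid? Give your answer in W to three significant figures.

724000 W

In absolute terms T_C = 313.15 K and T_H = 362.04 K, so ΔT = 48.89 K.
COP_Carnot = T_H/ΔT = 362.04/48.89 = 7.405.
The heat pump delivers Q̇_H = COP × Ẇ = 836800 W; the resistance heater delivers Ẇ = 113000 W.
Extra = (COP − 1)·Ẇ = 723800 W.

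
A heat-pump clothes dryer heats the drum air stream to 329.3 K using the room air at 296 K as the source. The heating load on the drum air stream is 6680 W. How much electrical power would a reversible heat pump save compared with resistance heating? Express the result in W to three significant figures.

The reservoir spacing is ΔT = 329.3 − 296 = 33.30 K.
COP_Carnot = T_H/ΔT = 329.30/33.30 = 9.889.
Resistance heating needs Ẇ_res = Q̇_H = 6680 W; the reversible heat pump needs only Ẇ_hp = Q̇_H/COP = 675.5 W.
Saving = 6680 − 675.5 = 6004 W.

6000 W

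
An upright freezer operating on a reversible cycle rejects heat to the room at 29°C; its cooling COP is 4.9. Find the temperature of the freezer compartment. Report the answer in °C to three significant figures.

-22.2 °C

For a Carnot refrigerator COP_R = T_C/(T_H − T_C), so T_C = COP·T_H/(1 + COP).
With T_H = 302.15 K, T_C = 4.9 × 302.15/5.900 = 250.94 K.
Converting, 250.94 K = -22.21°C.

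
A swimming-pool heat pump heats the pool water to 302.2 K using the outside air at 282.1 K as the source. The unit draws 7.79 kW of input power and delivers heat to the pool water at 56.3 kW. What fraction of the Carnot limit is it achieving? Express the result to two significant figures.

COP_actual = Q̇_H/Ẇ = 56.30/7.790 = 7.227.
The reservoir spacing is ΔT = 302.2 − 282.1 = 20.10 K.
COP_Carnot = T_H/ΔT = 302.20/20.10 = 15.03.
η_II = COP_actual/COP_Carnot = 7.227/15.03 = 0.4807.

0.48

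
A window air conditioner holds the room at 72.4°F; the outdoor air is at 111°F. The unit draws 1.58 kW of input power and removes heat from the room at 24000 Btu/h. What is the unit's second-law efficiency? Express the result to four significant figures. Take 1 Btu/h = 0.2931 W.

Converting, Q̇_C = 24000 Btu/h = 7.034 kW, so COP_actual = Q̇_C/Ẇ = 7.034/1.580 = 4.452.
In absolute terms T_C = 295.59 K and T_H = 317.04 K, so ΔT = 21.44 K.
COP_Carnot = T_C/ΔT = 295.59/21.44 = 13.78.
η_II = COP_actual/COP_Carnot = 4.452/13.78 = 0.3230.

0.3230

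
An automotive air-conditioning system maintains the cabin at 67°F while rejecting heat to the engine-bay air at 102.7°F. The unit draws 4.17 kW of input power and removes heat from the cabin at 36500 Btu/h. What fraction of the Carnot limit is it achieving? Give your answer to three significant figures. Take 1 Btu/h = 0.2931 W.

0.174

Converting, Q̇_C = 36500 Btu/h = 10.70 kW, so COP_actual = Q̇_C/Ẇ = 10.70/4.170 = 2.566.
In absolute terms T_C = 292.59 K and T_H = 312.43 K, so ΔT = 19.83 K.
COP_Carnot = T_C/ΔT = 292.59/19.83 = 14.75.
η_II = COP_actual/COP_Carnot = 2.566/14.75 = 0.1739.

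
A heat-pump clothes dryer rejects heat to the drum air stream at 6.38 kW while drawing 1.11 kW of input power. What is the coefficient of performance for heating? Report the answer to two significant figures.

5.7

The first law gives Q̇_H = Q̇_C + Ẇ, so the three rates are Q̇_C = 5.270, Q̇_H = 6.380, Ẇ = 1.110 kW.
COP_HP = Q̇_H/Ẇ = 6.380/1.110 = 5.748.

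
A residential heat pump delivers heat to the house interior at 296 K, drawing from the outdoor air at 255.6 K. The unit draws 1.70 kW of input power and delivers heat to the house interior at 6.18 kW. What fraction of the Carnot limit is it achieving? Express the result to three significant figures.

COP_actual = Q̇_H/Ẇ = 6.180/1.700 = 3.635.
The reservoir spacing is ΔT = 296 − 255.6 = 40.40 K.
COP_Carnot = T_H/ΔT = 296.00/40.40 = 7.327.
η_II = COP_actual/COP_Carnot = 3.635/7.327 = 0.4962.

0.496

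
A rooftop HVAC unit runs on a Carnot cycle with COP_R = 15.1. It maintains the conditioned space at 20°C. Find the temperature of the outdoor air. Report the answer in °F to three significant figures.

103 °F

COP_R = T_C/(T_H − T_C) gives T_H − T_C = T_C/COP.
With T_C = 293.15 K, T_H = 293.15 × (1 + 1/15.1) = 312.56 K.
Converting, 312.56 K = 102.95°F.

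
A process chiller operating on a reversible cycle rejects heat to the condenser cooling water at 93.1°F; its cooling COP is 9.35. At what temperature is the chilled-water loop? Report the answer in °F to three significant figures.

For a Carnot refrigerator COP_R = T_C/(T_H − T_C), so T_C = COP·T_H/(1 + COP).
With T_H = 307.09 K, T_C = 9.35 × 307.09/10.35 = 277.42 K.
Converting, 277.42 K = 39.69°F.

39.7 °F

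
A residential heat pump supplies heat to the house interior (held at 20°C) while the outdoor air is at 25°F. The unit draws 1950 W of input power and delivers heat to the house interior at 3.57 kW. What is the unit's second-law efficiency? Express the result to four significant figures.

0.1492

Converting, Q̇_H = 3.570 kW = 3570 W, so COP_actual = Q̇_H/Ẇ = 3570/1950 = 1.831.
In absolute terms T_C = 269.26 K and T_H = 293.15 K, so ΔT = 23.89 K.
COP_Carnot = T_H/ΔT = 293.15/23.89 = 12.27.
η_II = COP_actual/COP_Carnot = 1.831/12.27 = 0.1492.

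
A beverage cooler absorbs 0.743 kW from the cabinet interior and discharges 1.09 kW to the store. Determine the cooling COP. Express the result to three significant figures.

The first law gives Q̇_H = Q̇_C + Ẇ, so the three rates are Q̇_C = 0.7430, Q̇_H = 1.090, Ẇ = 0.3470 kW.
COP_R = Q̇_C/Ẇ = 0.7430/0.3470 = 2.141.

2.14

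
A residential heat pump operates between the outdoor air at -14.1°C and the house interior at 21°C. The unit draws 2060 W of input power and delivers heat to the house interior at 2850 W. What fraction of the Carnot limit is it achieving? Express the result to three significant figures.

COP_actual = Q̇_H/Ẇ = 2850/2060 = 1.383.
In absolute terms T_C = 259.05 K and T_H = 294.15 K, so ΔT = 35.10 K.
COP_Carnot = T_H/ΔT = 294.15/35.10 = 8.380.
η_II = COP_actual/COP_Carnot = 1.383/8.380 = 0.1651.

0.165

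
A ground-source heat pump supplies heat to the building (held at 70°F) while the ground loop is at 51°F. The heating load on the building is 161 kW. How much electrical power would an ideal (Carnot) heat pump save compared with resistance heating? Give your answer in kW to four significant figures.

In absolute terms T_C = 283.71 K and T_H = 294.26 K, so ΔT = 10.56 K.
COP_Carnot = T_H/ΔT = 294.26/10.56 = 27.88.
Resistance heating needs Ẇ_res = Q̇_H = 161.0 kW; the reversible heat pump needs only Ẇ_hp = Q̇_H/COP = 5.775 kW.
Saving = 161.0 − 5.775 = 155.2 kW.

155.2 kW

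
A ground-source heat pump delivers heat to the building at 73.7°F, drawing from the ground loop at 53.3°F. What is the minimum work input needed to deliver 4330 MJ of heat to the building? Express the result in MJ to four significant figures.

In absolute terms T_C = 284.98 K and T_H = 296.32 K, so ΔT = 11.33 K.
The reversible limit is COP_HP = T_H/ΔT = 26.15, so W_min = Q_H/COP = Q_H·ΔT/T_H.
W_min = 4330 × 11.33/296.32 = 165.6 MJ.

165.6 MJ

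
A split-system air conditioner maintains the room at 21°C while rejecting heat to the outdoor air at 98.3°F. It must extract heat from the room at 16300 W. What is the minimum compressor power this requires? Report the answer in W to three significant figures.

In absolute terms T_C = 294.15 K and T_H = 309.98 K, so ΔT = 15.83 K.
COP_Carnot = T_C/ΔT = 294.15/15.83 = 18.58.
Ẇ_min = Q̇/COP_Carnot = 16300/18.58 = 877.4 W.

877 W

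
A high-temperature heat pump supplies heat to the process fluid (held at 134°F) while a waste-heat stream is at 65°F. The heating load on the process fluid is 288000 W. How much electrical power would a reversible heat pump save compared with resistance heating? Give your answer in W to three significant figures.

255000 W

In absolute terms T_C = 291.48 K and T_H = 329.82 K, so ΔT = 38.33 K.
COP_Carnot = T_H/ΔT = 329.82/38.33 = 8.604.
Resistance heating needs Ẇ_res = Q̇_H = 288000 W; the reversible heat pump needs only Ẇ_hp = Q̇_H/COP = 33470 W.
Saving = 288000 − 33470 = 254500 W.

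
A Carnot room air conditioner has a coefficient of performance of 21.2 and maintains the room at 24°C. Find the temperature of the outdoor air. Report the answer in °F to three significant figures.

100 °F

COP_R = T_C/(T_H − T_C) gives T_H − T_C = T_C/COP.
With T_C = 297.15 K, T_H = 297.15 × (1 + 1/21.2) = 311.17 K.
Converting, 311.17 K = 100.43°F.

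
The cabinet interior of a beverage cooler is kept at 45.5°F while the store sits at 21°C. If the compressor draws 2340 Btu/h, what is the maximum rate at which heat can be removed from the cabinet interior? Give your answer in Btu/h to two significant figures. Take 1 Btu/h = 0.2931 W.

49000 Btu/h

In absolute terms T_C = 280.65 K and T_H = 294.15 K, so ΔT = 13.50 K.
COP_Carnot = T_C/ΔT = 280.65/13.50 = 20.79.
Q̇_max = COP_Carnot × Ẇ = 20.79 × 2340 Btu/h = 48650 Btu/h.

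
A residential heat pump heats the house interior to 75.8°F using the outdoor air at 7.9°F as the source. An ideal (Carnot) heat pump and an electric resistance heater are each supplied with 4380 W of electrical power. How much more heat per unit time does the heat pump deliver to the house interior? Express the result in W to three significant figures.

30200 W

In absolute terms T_C = 259.76 K and T_H = 297.48 K, so ΔT = 37.72 K.
COP_Carnot = T_H/ΔT = 297.48/37.72 = 7.886.
The heat pump delivers Q̇_H = COP × Ẇ = 34540 W; the resistance heater delivers Ẇ = 4380 W.
Extra = (COP − 1)·Ẇ = 30160 W.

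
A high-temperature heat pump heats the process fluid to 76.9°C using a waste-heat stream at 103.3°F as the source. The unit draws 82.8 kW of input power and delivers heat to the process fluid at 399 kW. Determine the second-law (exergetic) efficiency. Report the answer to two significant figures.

COP_actual = Q̇_H/Ẇ = 399.0/82.80 = 4.819.
In absolute terms T_C = 312.76 K and T_H = 350.05 K, so ΔT = 37.29 K.
COP_Carnot = T_H/ΔT = 350.05/37.29 = 9.388.
η_II = COP_actual/COP_Carnot = 4.819/9.388 = 0.5133.

0.51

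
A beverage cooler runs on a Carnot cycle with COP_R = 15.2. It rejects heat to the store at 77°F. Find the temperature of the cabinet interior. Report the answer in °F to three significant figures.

43.9 °F

For a Carnot refrigerator COP_R = T_C/(T_H − T_C), so T_C = COP·T_H/(1 + COP).
With T_H = 298.15 K, T_C = 15.2 × 298.15/16.20 = 279.75 K.
Converting, 279.75 K = 43.87°F.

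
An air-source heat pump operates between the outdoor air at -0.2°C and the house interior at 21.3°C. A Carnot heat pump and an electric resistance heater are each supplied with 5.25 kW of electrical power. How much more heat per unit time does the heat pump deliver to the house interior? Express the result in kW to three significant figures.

In absolute terms T_C = 272.95 K and T_H = 294.45 K, so ΔT = 21.50 K.
COP_Carnot = T_H/ΔT = 294.45/21.50 = 13.70.
The heat pump delivers Q̇_H = COP × Ẇ = 71.90 kW; the resistance heater delivers Ẇ = 5.250 kW.
Extra = (COP − 1)·Ẇ = 66.65 kW.

66.7 kW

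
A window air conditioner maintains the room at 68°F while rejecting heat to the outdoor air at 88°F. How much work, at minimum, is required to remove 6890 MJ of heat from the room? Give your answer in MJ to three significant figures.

261 MJ

In absolute terms T_C = 293.15 K and T_H = 304.26 K, so ΔT = 11.11 K.
The reversible limit is COP_R = T_C/ΔT = 26.38, so W_min = Q_C/COP = Q_C·ΔT/T_C.
W_min = 6890 × 11.11/293.15 = 261.1 MJ.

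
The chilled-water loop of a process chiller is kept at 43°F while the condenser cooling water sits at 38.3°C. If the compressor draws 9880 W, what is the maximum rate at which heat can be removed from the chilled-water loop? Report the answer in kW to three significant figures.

In absolute terms T_C = 279.26 K and T_H = 311.45 K, so ΔT = 32.19 K.
COP_Carnot = T_C/ΔT = 279.26/32.19 = 8.676.
Q̇_max = COP_Carnot × Ẇ = 8.676 × 9880 W = 85720 W = 85.72 kW.

85.7 kW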